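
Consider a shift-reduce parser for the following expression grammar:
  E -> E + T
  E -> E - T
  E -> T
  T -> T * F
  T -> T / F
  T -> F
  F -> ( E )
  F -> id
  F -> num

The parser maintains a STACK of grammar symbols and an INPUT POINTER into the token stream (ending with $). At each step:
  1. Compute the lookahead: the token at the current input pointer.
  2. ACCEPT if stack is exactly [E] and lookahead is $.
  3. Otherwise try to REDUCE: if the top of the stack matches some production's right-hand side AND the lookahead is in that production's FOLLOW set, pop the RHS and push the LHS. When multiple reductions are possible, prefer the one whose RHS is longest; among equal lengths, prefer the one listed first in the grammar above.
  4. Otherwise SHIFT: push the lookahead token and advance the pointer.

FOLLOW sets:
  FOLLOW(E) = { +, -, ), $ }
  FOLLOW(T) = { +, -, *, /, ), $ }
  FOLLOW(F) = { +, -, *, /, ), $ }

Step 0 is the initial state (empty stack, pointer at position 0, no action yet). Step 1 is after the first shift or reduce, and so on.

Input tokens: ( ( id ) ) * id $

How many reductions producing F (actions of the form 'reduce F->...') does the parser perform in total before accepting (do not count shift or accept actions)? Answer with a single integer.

Step 1: shift (. Stack=[(] ptr=1 lookahead=( remaining=[( id ) ) * id $]
Step 2: shift (. Stack=[( (] ptr=2 lookahead=id remaining=[id ) ) * id $]
Step 3: shift id. Stack=[( ( id] ptr=3 lookahead=) remaining=[) ) * id $]
Step 4: reduce F->id. Stack=[( ( F] ptr=3 lookahead=) remaining=[) ) * id $]
Step 5: reduce T->F. Stack=[( ( T] ptr=3 lookahead=) remaining=[) ) * id $]
Step 6: reduce E->T. Stack=[( ( E] ptr=3 lookahead=) remaining=[) ) * id $]
Step 7: shift ). Stack=[( ( E )] ptr=4 lookahead=) remaining=[) * id $]
Step 8: reduce F->( E ). Stack=[( F] ptr=4 lookahead=) remaining=[) * id $]
Step 9: reduce T->F. Stack=[( T] ptr=4 lookahead=) remaining=[) * id $]
Step 10: reduce E->T. Stack=[( E] ptr=4 lookahead=) remaining=[) * id $]
Step 11: shift ). Stack=[( E )] ptr=5 lookahead=* remaining=[* id $]
Step 12: reduce F->( E ). Stack=[F] ptr=5 lookahead=* remaining=[* id $]
Step 13: reduce T->F. Stack=[T] ptr=5 lookahead=* remaining=[* id $]
Step 14: shift *. Stack=[T *] ptr=6 lookahead=id remaining=[id $]
Step 15: shift id. Stack=[T * id] ptr=7 lookahead=$ remaining=[$]
Step 16: reduce F->id. Stack=[T * F] ptr=7 lookahead=$ remaining=[$]
Step 17: reduce T->T * F. Stack=[T] ptr=7 lookahead=$ remaining=[$]
Step 18: reduce E->T. Stack=[E] ptr=7 lookahead=$ remaining=[$]
Step 19: accept. Stack=[E] ptr=7 lookahead=$ remaining=[$]

Answer: 4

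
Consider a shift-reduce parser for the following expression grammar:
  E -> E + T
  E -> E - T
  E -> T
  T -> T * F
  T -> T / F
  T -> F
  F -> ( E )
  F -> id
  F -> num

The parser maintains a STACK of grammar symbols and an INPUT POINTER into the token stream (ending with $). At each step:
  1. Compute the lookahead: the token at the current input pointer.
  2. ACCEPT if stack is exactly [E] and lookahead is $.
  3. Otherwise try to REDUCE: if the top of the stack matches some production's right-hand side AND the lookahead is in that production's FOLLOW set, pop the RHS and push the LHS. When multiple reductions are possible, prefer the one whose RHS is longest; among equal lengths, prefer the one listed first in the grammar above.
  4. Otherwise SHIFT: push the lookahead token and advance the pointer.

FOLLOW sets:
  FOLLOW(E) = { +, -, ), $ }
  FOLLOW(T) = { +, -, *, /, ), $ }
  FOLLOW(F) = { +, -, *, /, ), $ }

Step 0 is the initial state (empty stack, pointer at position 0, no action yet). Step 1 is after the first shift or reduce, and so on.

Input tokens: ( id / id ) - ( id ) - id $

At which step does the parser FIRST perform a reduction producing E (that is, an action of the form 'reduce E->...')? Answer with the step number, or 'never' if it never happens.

Answer: 9

Derivation:
Step 1: shift (. Stack=[(] ptr=1 lookahead=id remaining=[id / id ) - ( id ) - id $]
Step 2: shift id. Stack=[( id] ptr=2 lookahead=/ remaining=[/ id ) - ( id ) - id $]
Step 3: reduce F->id. Stack=[( F] ptr=2 lookahead=/ remaining=[/ id ) - ( id ) - id $]
Step 4: reduce T->F. Stack=[( T] ptr=2 lookahead=/ remaining=[/ id ) - ( id ) - id $]
Step 5: shift /. Stack=[( T /] ptr=3 lookahead=id remaining=[id ) - ( id ) - id $]
Step 6: shift id. Stack=[( T / id] ptr=4 lookahead=) remaining=[) - ( id ) - id $]
Step 7: reduce F->id. Stack=[( T / F] ptr=4 lookahead=) remaining=[) - ( id ) - id $]
Step 8: reduce T->T / F. Stack=[( T] ptr=4 lookahead=) remaining=[) - ( id ) - id $]
Step 9: reduce E->T. Stack=[( E] ptr=4 lookahead=) remaining=[) - ( id ) - id $]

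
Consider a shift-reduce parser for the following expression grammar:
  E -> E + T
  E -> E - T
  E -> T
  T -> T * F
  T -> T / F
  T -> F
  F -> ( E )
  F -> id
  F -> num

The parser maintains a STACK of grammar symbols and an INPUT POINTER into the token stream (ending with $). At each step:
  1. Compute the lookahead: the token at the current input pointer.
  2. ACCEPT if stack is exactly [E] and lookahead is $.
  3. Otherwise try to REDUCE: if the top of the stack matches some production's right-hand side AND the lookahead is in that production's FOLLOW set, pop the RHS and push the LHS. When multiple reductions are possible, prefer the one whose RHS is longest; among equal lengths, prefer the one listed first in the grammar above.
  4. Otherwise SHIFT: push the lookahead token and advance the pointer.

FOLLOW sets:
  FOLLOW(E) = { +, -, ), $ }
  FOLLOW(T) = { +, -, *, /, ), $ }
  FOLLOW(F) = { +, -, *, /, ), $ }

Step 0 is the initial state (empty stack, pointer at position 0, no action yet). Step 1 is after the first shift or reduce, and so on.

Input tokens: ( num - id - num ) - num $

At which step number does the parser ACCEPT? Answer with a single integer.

Answer: 25

Derivation:
Step 1: shift (. Stack=[(] ptr=1 lookahead=num remaining=[num - id - num ) - num $]
Step 2: shift num. Stack=[( num] ptr=2 lookahead=- remaining=[- id - num ) - num $]
Step 3: reduce F->num. Stack=[( F] ptr=2 lookahead=- remaining=[- id - num ) - num $]
Step 4: reduce T->F. Stack=[( T] ptr=2 lookahead=- remaining=[- id - num ) - num $]
Step 5: reduce E->T. Stack=[( E] ptr=2 lookahead=- remaining=[- id - num ) - num $]
Step 6: shift -. Stack=[( E -] ptr=3 lookahead=id remaining=[id - num ) - num $]
Step 7: shift id. Stack=[( E - id] ptr=4 lookahead=- remaining=[- num ) - num $]
Step 8: reduce F->id. Stack=[( E - F] ptr=4 lookahead=- remaining=[- num ) - num $]
Step 9: reduce T->F. Stack=[( E - T] ptr=4 lookahead=- remaining=[- num ) - num $]
Step 10: reduce E->E - T. Stack=[( E] ptr=4 lookahead=- remaining=[- num ) - num $]
Step 11: shift -. Stack=[( E -] ptr=5 lookahead=num remaining=[num ) - num $]
Step 12: shift num. Stack=[( E - num] ptr=6 lookahead=) remaining=[) - num $]
Step 13: reduce F->num. Stack=[( E - F] ptr=6 lookahead=) remaining=[) - num $]
Step 14: reduce T->F. Stack=[( E - T] ptr=6 lookahead=) remaining=[) - num $]
Step 15: reduce E->E - T. Stack=[( E] ptr=6 lookahead=) remaining=[) - num $]
Step 16: shift ). Stack=[( E )] ptr=7 lookahead=- remaining=[- num $]
Step 17: reduce F->( E ). Stack=[F] ptr=7 lookahead=- remaining=[- num $]
Step 18: reduce T->F. Stack=[T] ptr=7 lookahead=- remaining=[- num $]
Step 19: reduce E->T. Stack=[E] ptr=7 lookahead=- remaining=[- num $]
Step 20: shift -. Stack=[E -] ptr=8 lookahead=num remaining=[num $]
Step 21: shift num. Stack=[E - num] ptr=9 lookahead=$ remaining=[$]
Step 22: reduce F->num. Stack=[E - F] ptr=9 lookahead=$ remaining=[$]
Step 23: reduce T->F. Stack=[E - T] ptr=9 lookahead=$ remaining=[$]
Step 24: reduce E->E - T. Stack=[E] ptr=9 lookahead=$ remaining=[$]
Step 25: accept. Stack=[E] ptr=9 lookahead=$ remaining=[$]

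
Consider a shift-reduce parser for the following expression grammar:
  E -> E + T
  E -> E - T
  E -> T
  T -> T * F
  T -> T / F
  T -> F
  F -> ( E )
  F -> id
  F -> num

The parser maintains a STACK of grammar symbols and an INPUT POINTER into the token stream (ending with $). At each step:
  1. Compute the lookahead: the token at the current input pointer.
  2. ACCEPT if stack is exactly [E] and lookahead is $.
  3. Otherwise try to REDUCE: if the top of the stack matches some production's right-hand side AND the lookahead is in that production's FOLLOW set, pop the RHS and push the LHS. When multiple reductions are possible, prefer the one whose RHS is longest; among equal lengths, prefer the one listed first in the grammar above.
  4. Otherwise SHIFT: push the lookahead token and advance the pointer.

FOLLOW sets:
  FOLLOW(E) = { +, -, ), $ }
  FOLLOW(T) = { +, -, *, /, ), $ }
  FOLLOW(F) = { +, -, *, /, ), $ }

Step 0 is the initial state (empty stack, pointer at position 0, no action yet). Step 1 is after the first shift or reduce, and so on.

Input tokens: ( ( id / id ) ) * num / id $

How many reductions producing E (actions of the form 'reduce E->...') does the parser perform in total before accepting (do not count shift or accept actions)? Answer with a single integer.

Step 1: shift (. Stack=[(] ptr=1 lookahead=( remaining=[( id / id ) ) * num / id $]
Step 2: shift (. Stack=[( (] ptr=2 lookahead=id remaining=[id / id ) ) * num / id $]
Step 3: shift id. Stack=[( ( id] ptr=3 lookahead=/ remaining=[/ id ) ) * num / id $]
Step 4: reduce F->id. Stack=[( ( F] ptr=3 lookahead=/ remaining=[/ id ) ) * num / id $]
Step 5: reduce T->F. Stack=[( ( T] ptr=3 lookahead=/ remaining=[/ id ) ) * num / id $]
Step 6: shift /. Stack=[( ( T /] ptr=4 lookahead=id remaining=[id ) ) * num / id $]
Step 7: shift id. Stack=[( ( T / id] ptr=5 lookahead=) remaining=[) ) * num / id $]
Step 8: reduce F->id. Stack=[( ( T / F] ptr=5 lookahead=) remaining=[) ) * num / id $]
Step 9: reduce T->T / F. Stack=[( ( T] ptr=5 lookahead=) remaining=[) ) * num / id $]
Step 10: reduce E->T. Stack=[( ( E] ptr=5 lookahead=) remaining=[) ) * num / id $]
Step 11: shift ). Stack=[( ( E )] ptr=6 lookahead=) remaining=[) * num / id $]
Step 12: reduce F->( E ). Stack=[( F] ptr=6 lookahead=) remaining=[) * num / id $]
Step 13: reduce T->F. Stack=[( T] ptr=6 lookahead=) remaining=[) * num / id $]
Step 14: reduce E->T. Stack=[( E] ptr=6 lookahead=) remaining=[) * num / id $]
Step 15: shift ). Stack=[( E )] ptr=7 lookahead=* remaining=[* num / id $]
Step 16: reduce F->( E ). Stack=[F] ptr=7 lookahead=* remaining=[* num / id $]
Step 17: reduce T->F. Stack=[T] ptr=7 lookahead=* remaining=[* num / id $]
Step 18: shift *. Stack=[T *] ptr=8 lookahead=num remaining=[num / id $]
Step 19: shift num. Stack=[T * num] ptr=9 lookahead=/ remaining=[/ id $]
Step 20: reduce F->num. Stack=[T * F] ptr=9 lookahead=/ remaining=[/ id $]
Step 21: reduce T->T * F. Stack=[T] ptr=9 lookahead=/ remaining=[/ id $]
Step 22: shift /. Stack=[T /] ptr=10 lookahead=id remaining=[id $]
Step 23: shift id. Stack=[T / id] ptr=11 lookahead=$ remaining=[$]
Step 24: reduce F->id. Stack=[T / F] ptr=11 lookahead=$ remaining=[$]
Step 25: reduce T->T / F. Stack=[T] ptr=11 lookahead=$ remaining=[$]
Step 26: reduce E->T. Stack=[E] ptr=11 lookahead=$ remaining=[$]
Step 27: accept. Stack=[E] ptr=11 lookahead=$ remaining=[$]

Answer: 3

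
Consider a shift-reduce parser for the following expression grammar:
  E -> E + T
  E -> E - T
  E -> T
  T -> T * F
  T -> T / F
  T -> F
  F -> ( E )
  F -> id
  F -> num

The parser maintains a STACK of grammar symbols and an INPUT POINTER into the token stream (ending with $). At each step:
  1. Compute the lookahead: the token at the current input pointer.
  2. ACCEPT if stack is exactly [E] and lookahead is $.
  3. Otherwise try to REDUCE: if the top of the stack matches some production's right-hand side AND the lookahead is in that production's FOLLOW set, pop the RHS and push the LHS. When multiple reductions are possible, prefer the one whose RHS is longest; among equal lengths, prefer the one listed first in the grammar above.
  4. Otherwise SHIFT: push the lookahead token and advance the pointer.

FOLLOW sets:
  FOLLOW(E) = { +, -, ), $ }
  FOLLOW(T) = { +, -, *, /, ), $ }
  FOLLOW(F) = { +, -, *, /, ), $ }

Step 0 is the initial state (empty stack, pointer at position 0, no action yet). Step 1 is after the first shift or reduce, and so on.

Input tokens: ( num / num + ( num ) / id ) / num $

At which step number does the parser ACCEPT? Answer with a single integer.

Step 1: shift (. Stack=[(] ptr=1 lookahead=num remaining=[num / num + ( num ) / id ) / num $]
Step 2: shift num. Stack=[( num] ptr=2 lookahead=/ remaining=[/ num + ( num ) / id ) / num $]
Step 3: reduce F->num. Stack=[( F] ptr=2 lookahead=/ remaining=[/ num + ( num ) / id ) / num $]
Step 4: reduce T->F. Stack=[( T] ptr=2 lookahead=/ remaining=[/ num + ( num ) / id ) / num $]
Step 5: shift /. Stack=[( T /] ptr=3 lookahead=num remaining=[num + ( num ) / id ) / num $]
Step 6: shift num. Stack=[( T / num] ptr=4 lookahead=+ remaining=[+ ( num ) / id ) / num $]
Step 7: reduce F->num. Stack=[( T / F] ptr=4 lookahead=+ remaining=[+ ( num ) / id ) / num $]
Step 8: reduce T->T / F. Stack=[( T] ptr=4 lookahead=+ remaining=[+ ( num ) / id ) / num $]
Step 9: reduce E->T. Stack=[( E] ptr=4 lookahead=+ remaining=[+ ( num ) / id ) / num $]
Step 10: shift +. Stack=[( E +] ptr=5 lookahead=( remaining=[( num ) / id ) / num $]
Step 11: shift (. Stack=[( E + (] ptr=6 lookahead=num remaining=[num ) / id ) / num $]
Step 12: shift num. Stack=[( E + ( num] ptr=7 lookahead=) remaining=[) / id ) / num $]
Step 13: reduce F->num. Stack=[( E + ( F] ptr=7 lookahead=) remaining=[) / id ) / num $]
Step 14: reduce T->F. Stack=[( E + ( T] ptr=7 lookahead=) remaining=[) / id ) / num $]
Step 15: reduce E->T. Stack=[( E + ( E] ptr=7 lookahead=) remaining=[) / id ) / num $]
Step 16: shift ). Stack=[( E + ( E )] ptr=8 lookahead=/ remaining=[/ id ) / num $]
Step 17: reduce F->( E ). Stack=[( E + F] ptr=8 lookahead=/ remaining=[/ id ) / num $]
Step 18: reduce T->F. Stack=[( E + T] ptr=8 lookahead=/ remaining=[/ id ) / num $]
Step 19: shift /. Stack=[( E + T /] ptr=9 lookahead=id remaining=[id ) / num $]
Step 20: shift id. Stack=[( E + T / id] ptr=10 lookahead=) remaining=[) / num $]
Step 21: reduce F->id. Stack=[( E + T / F] ptr=10 lookahead=) remaining=[) / num $]
Step 22: reduce T->T / F. Stack=[( E + T] ptr=10 lookahead=) remaining=[) / num $]
Step 23: reduce E->E + T. Stack=[( E] ptr=10 lookahead=) remaining=[) / num $]
Step 24: shift ). Stack=[( E )] ptr=11 lookahead=/ remaining=[/ num $]
Step 25: reduce F->( E ). Stack=[F] ptr=11 lookahead=/ remaining=[/ num $]
Step 26: reduce T->F. Stack=[T] ptr=11 lookahead=/ remaining=[/ num $]
Step 27: shift /. Stack=[T /] ptr=12 lookahead=num remaining=[num $]
Step 28: shift num. Stack=[T / num] ptr=13 lookahead=$ remaining=[$]
Step 29: reduce F->num. Stack=[T / F] ptr=13 lookahead=$ remaining=[$]
Step 30: reduce T->T / F. Stack=[T] ptr=13 lookahead=$ remaining=[$]
Step 31: reduce E->T. Stack=[E] ptr=13 lookahead=$ remaining=[$]
Step 32: accept. Stack=[E] ptr=13 lookahead=$ remaining=[$]

Answer: 32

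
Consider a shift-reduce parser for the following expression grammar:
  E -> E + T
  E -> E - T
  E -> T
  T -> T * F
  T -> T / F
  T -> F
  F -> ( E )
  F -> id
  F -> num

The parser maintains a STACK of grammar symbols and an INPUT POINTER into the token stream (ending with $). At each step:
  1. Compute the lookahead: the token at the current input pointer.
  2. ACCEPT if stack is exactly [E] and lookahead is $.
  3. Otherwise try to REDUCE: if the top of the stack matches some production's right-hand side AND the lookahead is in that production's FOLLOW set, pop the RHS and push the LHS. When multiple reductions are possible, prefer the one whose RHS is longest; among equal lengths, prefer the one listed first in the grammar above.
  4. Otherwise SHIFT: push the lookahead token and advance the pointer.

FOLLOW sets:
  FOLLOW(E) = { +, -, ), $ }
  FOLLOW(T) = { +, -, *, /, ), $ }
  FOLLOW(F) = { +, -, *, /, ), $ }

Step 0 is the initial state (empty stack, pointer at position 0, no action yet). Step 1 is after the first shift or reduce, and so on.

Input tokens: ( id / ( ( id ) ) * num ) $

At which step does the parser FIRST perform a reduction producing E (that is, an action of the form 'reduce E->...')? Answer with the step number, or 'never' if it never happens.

Answer: 11

Derivation:
Step 1: shift (. Stack=[(] ptr=1 lookahead=id remaining=[id / ( ( id ) ) * num ) $]
Step 2: shift id. Stack=[( id] ptr=2 lookahead=/ remaining=[/ ( ( id ) ) * num ) $]
Step 3: reduce F->id. Stack=[( F] ptr=2 lookahead=/ remaining=[/ ( ( id ) ) * num ) $]
Step 4: reduce T->F. Stack=[( T] ptr=2 lookahead=/ remaining=[/ ( ( id ) ) * num ) $]
Step 5: shift /. Stack=[( T /] ptr=3 lookahead=( remaining=[( ( id ) ) * num ) $]
Step 6: shift (. Stack=[( T / (] ptr=4 lookahead=( remaining=[( id ) ) * num ) $]
Step 7: shift (. Stack=[( T / ( (] ptr=5 lookahead=id remaining=[id ) ) * num ) $]
Step 8: shift id. Stack=[( T / ( ( id] ptr=6 lookahead=) remaining=[) ) * num ) $]
Step 9: reduce F->id. Stack=[( T / ( ( F] ptr=6 lookahead=) remaining=[) ) * num ) $]
Step 10: reduce T->F. Stack=[( T / ( ( T] ptr=6 lookahead=) remaining=[) ) * num ) $]
Step 11: reduce E->T. Stack=[( T / ( ( E] ptr=6 lookahead=) remaining=[) ) * num ) $]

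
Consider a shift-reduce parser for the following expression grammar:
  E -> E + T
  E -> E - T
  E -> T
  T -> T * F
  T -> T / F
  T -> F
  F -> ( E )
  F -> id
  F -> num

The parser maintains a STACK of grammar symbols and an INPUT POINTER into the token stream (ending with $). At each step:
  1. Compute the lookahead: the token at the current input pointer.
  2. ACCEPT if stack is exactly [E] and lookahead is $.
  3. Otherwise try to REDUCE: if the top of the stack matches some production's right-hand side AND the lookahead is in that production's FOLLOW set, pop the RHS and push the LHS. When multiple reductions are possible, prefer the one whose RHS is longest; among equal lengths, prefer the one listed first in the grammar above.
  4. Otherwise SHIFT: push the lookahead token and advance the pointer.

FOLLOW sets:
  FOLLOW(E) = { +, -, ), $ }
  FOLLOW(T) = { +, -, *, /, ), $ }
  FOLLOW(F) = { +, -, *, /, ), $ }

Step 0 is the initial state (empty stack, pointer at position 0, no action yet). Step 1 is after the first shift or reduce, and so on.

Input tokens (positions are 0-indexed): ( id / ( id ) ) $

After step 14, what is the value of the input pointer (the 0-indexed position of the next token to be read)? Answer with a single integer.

Answer: 6

Derivation:
Step 1: shift (. Stack=[(] ptr=1 lookahead=id remaining=[id / ( id ) ) $]
Step 2: shift id. Stack=[( id] ptr=2 lookahead=/ remaining=[/ ( id ) ) $]
Step 3: reduce F->id. Stack=[( F] ptr=2 lookahead=/ remaining=[/ ( id ) ) $]
Step 4: reduce T->F. Stack=[( T] ptr=2 lookahead=/ remaining=[/ ( id ) ) $]
Step 5: shift /. Stack=[( T /] ptr=3 lookahead=( remaining=[( id ) ) $]
Step 6: shift (. Stack=[( T / (] ptr=4 lookahead=id remaining=[id ) ) $]
Step 7: shift id. Stack=[( T / ( id] ptr=5 lookahead=) remaining=[) ) $]
Step 8: reduce F->id. Stack=[( T / ( F] ptr=5 lookahead=) remaining=[) ) $]
Step 9: reduce T->F. Stack=[( T / ( T] ptr=5 lookahead=) remaining=[) ) $]
Step 10: reduce E->T. Stack=[( T / ( E] ptr=5 lookahead=) remaining=[) ) $]
Step 11: shift ). Stack=[( T / ( E )] ptr=6 lookahead=) remaining=[) $]
Step 12: reduce F->( E ). Stack=[( T / F] ptr=6 lookahead=) remaining=[) $]
Step 13: reduce T->T / F. Stack=[( T] ptr=6 lookahead=) remaining=[) $]
Step 14: reduce E->T. Stack=[( E] ptr=6 lookahead=) remaining=[) $]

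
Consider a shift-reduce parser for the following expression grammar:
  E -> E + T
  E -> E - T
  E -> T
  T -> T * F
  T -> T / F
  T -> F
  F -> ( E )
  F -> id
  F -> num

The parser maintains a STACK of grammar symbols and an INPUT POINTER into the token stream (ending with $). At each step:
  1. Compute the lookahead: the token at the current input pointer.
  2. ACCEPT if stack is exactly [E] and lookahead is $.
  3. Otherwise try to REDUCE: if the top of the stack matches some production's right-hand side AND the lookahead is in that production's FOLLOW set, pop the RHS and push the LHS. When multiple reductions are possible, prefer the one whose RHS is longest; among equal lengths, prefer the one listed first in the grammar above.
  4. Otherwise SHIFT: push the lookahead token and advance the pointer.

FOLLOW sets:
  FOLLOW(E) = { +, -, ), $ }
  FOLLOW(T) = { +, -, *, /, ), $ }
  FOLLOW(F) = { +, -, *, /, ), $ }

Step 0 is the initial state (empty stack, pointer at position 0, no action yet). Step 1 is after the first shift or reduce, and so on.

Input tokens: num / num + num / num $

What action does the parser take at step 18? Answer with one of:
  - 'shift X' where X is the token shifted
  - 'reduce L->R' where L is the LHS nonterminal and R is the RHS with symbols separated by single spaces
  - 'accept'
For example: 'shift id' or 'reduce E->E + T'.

Answer: accept

Derivation:
Step 1: shift num. Stack=[num] ptr=1 lookahead=/ remaining=[/ num + num / num $]
Step 2: reduce F->num. Stack=[F] ptr=1 lookahead=/ remaining=[/ num + num / num $]
Step 3: reduce T->F. Stack=[T] ptr=1 lookahead=/ remaining=[/ num + num / num $]
Step 4: shift /. Stack=[T /] ptr=2 lookahead=num remaining=[num + num / num $]
Step 5: shift num. Stack=[T / num] ptr=3 lookahead=+ remaining=[+ num / num $]
Step 6: reduce F->num. Stack=[T / F] ptr=3 lookahead=+ remaining=[+ num / num $]
Step 7: reduce T->T / F. Stack=[T] ptr=3 lookahead=+ remaining=[+ num / num $]
Step 8: reduce E->T. Stack=[E] ptr=3 lookahead=+ remaining=[+ num / num $]
Step 9: shift +. Stack=[E +] ptr=4 lookahead=num remaining=[num / num $]
Step 10: shift num. Stack=[E + num] ptr=5 lookahead=/ remaining=[/ num $]
Step 11: reduce F->num. Stack=[E + F] ptr=5 lookahead=/ remaining=[/ num $]
Step 12: reduce T->F. Stack=[E + T] ptr=5 lookahead=/ remaining=[/ num $]
Step 13: shift /. Stack=[E + T /] ptr=6 lookahead=num remaining=[num $]
Step 14: shift num. Stack=[E + T / num] ptr=7 lookahead=$ remaining=[$]
Step 15: reduce F->num. Stack=[E + T / F] ptr=7 lookahead=$ remaining=[$]
Step 16: reduce T->T / F. Stack=[E + T] ptr=7 lookahead=$ remaining=[$]
Step 17: reduce E->E + T. Stack=[E] ptr=7 lookahead=$ remaining=[$]
Step 18: accept. Stack=[E] ptr=7 lookahead=$ remaining=[$]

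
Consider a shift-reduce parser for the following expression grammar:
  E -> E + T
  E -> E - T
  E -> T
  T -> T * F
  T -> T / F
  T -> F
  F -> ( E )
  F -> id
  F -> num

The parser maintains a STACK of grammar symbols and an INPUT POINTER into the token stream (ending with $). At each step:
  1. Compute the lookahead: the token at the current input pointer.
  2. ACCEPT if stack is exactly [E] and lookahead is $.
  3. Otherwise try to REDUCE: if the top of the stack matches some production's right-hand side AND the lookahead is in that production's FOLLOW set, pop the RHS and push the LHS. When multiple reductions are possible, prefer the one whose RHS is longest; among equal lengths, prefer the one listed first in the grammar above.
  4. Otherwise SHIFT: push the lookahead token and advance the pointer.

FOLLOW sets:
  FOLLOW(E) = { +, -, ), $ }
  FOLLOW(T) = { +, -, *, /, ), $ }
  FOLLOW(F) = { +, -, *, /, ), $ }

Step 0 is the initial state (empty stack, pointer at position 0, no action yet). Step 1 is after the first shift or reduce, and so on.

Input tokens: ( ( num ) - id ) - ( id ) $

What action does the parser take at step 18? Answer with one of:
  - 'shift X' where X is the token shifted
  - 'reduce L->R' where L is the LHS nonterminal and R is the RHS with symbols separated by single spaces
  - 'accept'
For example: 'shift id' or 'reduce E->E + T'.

Step 1: shift (. Stack=[(] ptr=1 lookahead=( remaining=[( num ) - id ) - ( id ) $]
Step 2: shift (. Stack=[( (] ptr=2 lookahead=num remaining=[num ) - id ) - ( id ) $]
Step 3: shift num. Stack=[( ( num] ptr=3 lookahead=) remaining=[) - id ) - ( id ) $]
Step 4: reduce F->num. Stack=[( ( F] ptr=3 lookahead=) remaining=[) - id ) - ( id ) $]
Step 5: reduce T->F. Stack=[( ( T] ptr=3 lookahead=) remaining=[) - id ) - ( id ) $]
Step 6: reduce E->T. Stack=[( ( E] ptr=3 lookahead=) remaining=[) - id ) - ( id ) $]
Step 7: shift ). Stack=[( ( E )] ptr=4 lookahead=- remaining=[- id ) - ( id ) $]
Step 8: reduce F->( E ). Stack=[( F] ptr=4 lookahead=- remaining=[- id ) - ( id ) $]
Step 9: reduce T->F. Stack=[( T] ptr=4 lookahead=- remaining=[- id ) - ( id ) $]
Step 10: reduce E->T. Stack=[( E] ptr=4 lookahead=- remaining=[- id ) - ( id ) $]
Step 11: shift -. Stack=[( E -] ptr=5 lookahead=id remaining=[id ) - ( id ) $]
Step 12: shift id. Stack=[( E - id] ptr=6 lookahead=) remaining=[) - ( id ) $]
Step 13: reduce F->id. Stack=[( E - F] ptr=6 lookahead=) remaining=[) - ( id ) $]
Step 14: reduce T->F. Stack=[( E - T] ptr=6 lookahead=) remaining=[) - ( id ) $]
Step 15: reduce E->E - T. Stack=[( E] ptr=6 lookahead=) remaining=[) - ( id ) $]
Step 16: shift ). Stack=[( E )] ptr=7 lookahead=- remaining=[- ( id ) $]
Step 17: reduce F->( E ). Stack=[F] ptr=7 lookahead=- remaining=[- ( id ) $]
Step 18: reduce T->F. Stack=[T] ptr=7 lookahead=- remaining=[- ( id ) $]

Answer: reduce T->F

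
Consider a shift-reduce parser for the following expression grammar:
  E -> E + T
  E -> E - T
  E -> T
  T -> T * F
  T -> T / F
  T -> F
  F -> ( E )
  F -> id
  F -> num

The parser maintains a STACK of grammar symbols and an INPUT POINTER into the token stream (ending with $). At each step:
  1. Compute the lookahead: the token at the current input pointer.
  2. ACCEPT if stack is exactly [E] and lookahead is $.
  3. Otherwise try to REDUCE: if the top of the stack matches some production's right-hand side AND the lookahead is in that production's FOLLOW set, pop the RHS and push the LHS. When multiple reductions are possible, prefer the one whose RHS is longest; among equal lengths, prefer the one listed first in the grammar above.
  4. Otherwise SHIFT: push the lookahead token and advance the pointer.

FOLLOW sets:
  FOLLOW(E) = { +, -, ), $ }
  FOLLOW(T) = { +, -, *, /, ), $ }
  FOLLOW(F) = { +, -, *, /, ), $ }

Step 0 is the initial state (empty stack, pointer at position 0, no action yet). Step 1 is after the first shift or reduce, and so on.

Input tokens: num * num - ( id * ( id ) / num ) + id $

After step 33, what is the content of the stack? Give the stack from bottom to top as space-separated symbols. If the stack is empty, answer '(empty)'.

Step 1: shift num. Stack=[num] ptr=1 lookahead=* remaining=[* num - ( id * ( id ) / num ) + id $]
Step 2: reduce F->num. Stack=[F] ptr=1 lookahead=* remaining=[* num - ( id * ( id ) / num ) + id $]
Step 3: reduce T->F. Stack=[T] ptr=1 lookahead=* remaining=[* num - ( id * ( id ) / num ) + id $]
Step 4: shift *. Stack=[T *] ptr=2 lookahead=num remaining=[num - ( id * ( id ) / num ) + id $]
Step 5: shift num. Stack=[T * num] ptr=3 lookahead=- remaining=[- ( id * ( id ) / num ) + id $]
Step 6: reduce F->num. Stack=[T * F] ptr=3 lookahead=- remaining=[- ( id * ( id ) / num ) + id $]
Step 7: reduce T->T * F. Stack=[T] ptr=3 lookahead=- remaining=[- ( id * ( id ) / num ) + id $]
Step 8: reduce E->T. Stack=[E] ptr=3 lookahead=- remaining=[- ( id * ( id ) / num ) + id $]
Step 9: shift -. Stack=[E -] ptr=4 lookahead=( remaining=[( id * ( id ) / num ) + id $]
Step 10: shift (. Stack=[E - (] ptr=5 lookahead=id remaining=[id * ( id ) / num ) + id $]
Step 11: shift id. Stack=[E - ( id] ptr=6 lookahead=* remaining=[* ( id ) / num ) + id $]
Step 12: reduce F->id. Stack=[E - ( F] ptr=6 lookahead=* remaining=[* ( id ) / num ) + id $]
Step 13: reduce T->F. Stack=[E - ( T] ptr=6 lookahead=* remaining=[* ( id ) / num ) + id $]
Step 14: shift *. Stack=[E - ( T *] ptr=7 lookahead=( remaining=[( id ) / num ) + id $]
Step 15: shift (. Stack=[E - ( T * (] ptr=8 lookahead=id remaining=[id ) / num ) + id $]
Step 16: shift id. Stack=[E - ( T * ( id] ptr=9 lookahead=) remaining=[) / num ) + id $]
Step 17: reduce F->id. Stack=[E - ( T * ( F] ptr=9 lookahead=) remaining=[) / num ) + id $]
Step 18: reduce T->F. Stack=[E - ( T * ( T] ptr=9 lookahead=) remaining=[) / num ) + id $]
Step 19: reduce E->T. Stack=[E - ( T * ( E] ptr=9 lookahead=) remaining=[) / num ) + id $]
Step 20: shift ). Stack=[E - ( T * ( E )] ptr=10 lookahead=/ remaining=[/ num ) + id $]
Step 21: reduce F->( E ). Stack=[E - ( T * F] ptr=10 lookahead=/ remaining=[/ num ) + id $]
Step 22: reduce T->T * F. Stack=[E - ( T] ptr=10 lookahead=/ remaining=[/ num ) + id $]
Step 23: shift /. Stack=[E - ( T /] ptr=11 lookahead=num remaining=[num ) + id $]
Step 24: shift num. Stack=[E - ( T / num] ptr=12 lookahead=) remaining=[) + id $]
Step 25: reduce F->num. Stack=[E - ( T / F] ptr=12 lookahead=) remaining=[) + id $]
Step 26: reduce T->T / F. Stack=[E - ( T] ptr=12 lookahead=) remaining=[) + id $]
Step 27: reduce E->T. Stack=[E - ( E] ptr=12 lookahead=) remaining=[) + id $]
Step 28: shift ). Stack=[E - ( E )] ptr=13 lookahead=+ remaining=[+ id $]
Step 29: reduce F->( E ). Stack=[E - F] ptr=13 lookahead=+ remaining=[+ id $]
Step 30: reduce T->F. Stack=[E - T] ptr=13 lookahead=+ remaining=[+ id $]
Step 31: reduce E->E - T. Stack=[E] ptr=13 lookahead=+ remaining=[+ id $]
Step 32: shift +. Stack=[E +] ptr=14 lookahead=id remaining=[id $]
Step 33: shift id. Stack=[E + id] ptr=15 lookahead=$ remaining=[$]

Answer: E + id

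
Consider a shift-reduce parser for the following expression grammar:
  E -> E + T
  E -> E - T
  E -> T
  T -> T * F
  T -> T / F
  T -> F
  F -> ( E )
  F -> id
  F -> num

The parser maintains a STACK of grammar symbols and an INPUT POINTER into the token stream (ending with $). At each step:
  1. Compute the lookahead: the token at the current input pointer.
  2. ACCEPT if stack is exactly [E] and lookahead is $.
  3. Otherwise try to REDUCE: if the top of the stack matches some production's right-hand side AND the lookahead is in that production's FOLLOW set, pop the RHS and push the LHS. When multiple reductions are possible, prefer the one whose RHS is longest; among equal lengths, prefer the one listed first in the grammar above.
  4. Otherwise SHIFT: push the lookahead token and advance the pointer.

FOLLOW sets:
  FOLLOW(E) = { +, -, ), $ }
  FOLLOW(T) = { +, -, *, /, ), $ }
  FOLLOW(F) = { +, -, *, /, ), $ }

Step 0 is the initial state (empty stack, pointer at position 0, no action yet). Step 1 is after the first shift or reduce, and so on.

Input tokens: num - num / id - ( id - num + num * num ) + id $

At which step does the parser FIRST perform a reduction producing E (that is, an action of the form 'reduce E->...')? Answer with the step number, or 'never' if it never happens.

Step 1: shift num. Stack=[num] ptr=1 lookahead=- remaining=[- num / id - ( id - num + num * num ) + id $]
Step 2: reduce F->num. Stack=[F] ptr=1 lookahead=- remaining=[- num / id - ( id - num + num * num ) + id $]
Step 3: reduce T->F. Stack=[T] ptr=1 lookahead=- remaining=[- num / id - ( id - num + num * num ) + id $]
Step 4: reduce E->T. Stack=[E] ptr=1 lookahead=- remaining=[- num / id - ( id - num + num * num ) + id $]

Answer: 4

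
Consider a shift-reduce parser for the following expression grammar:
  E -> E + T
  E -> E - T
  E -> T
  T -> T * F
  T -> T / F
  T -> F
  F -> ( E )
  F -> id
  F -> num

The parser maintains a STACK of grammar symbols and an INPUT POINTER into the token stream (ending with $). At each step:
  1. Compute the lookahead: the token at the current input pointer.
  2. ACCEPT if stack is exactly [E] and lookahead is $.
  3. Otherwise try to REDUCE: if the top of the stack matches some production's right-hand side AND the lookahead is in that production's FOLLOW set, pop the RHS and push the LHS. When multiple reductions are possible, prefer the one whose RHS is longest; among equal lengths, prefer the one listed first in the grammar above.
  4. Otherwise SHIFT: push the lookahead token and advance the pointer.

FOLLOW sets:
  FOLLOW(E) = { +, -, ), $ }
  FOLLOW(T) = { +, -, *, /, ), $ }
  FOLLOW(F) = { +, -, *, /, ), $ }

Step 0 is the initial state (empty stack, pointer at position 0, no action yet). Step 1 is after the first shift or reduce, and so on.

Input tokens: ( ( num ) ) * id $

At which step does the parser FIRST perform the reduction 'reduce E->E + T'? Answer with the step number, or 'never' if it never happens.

Step 1: shift (. Stack=[(] ptr=1 lookahead=( remaining=[( num ) ) * id $]
Step 2: shift (. Stack=[( (] ptr=2 lookahead=num remaining=[num ) ) * id $]
Step 3: shift num. Stack=[( ( num] ptr=3 lookahead=) remaining=[) ) * id $]
Step 4: reduce F->num. Stack=[( ( F] ptr=3 lookahead=) remaining=[) ) * id $]
Step 5: reduce T->F. Stack=[( ( T] ptr=3 lookahead=) remaining=[) ) * id $]
Step 6: reduce E->T. Stack=[( ( E] ptr=3 lookahead=) remaining=[) ) * id $]
Step 7: shift ). Stack=[( ( E )] ptr=4 lookahead=) remaining=[) * id $]
Step 8: reduce F->( E ). Stack=[( F] ptr=4 lookahead=) remaining=[) * id $]
Step 9: reduce T->F. Stack=[( T] ptr=4 lookahead=) remaining=[) * id $]
Step 10: reduce E->T. Stack=[( E] ptr=4 lookahead=) remaining=[) * id $]
Step 11: shift ). Stack=[( E )] ptr=5 lookahead=* remaining=[* id $]
Step 12: reduce F->( E ). Stack=[F] ptr=5 lookahead=* remaining=[* id $]
Step 13: reduce T->F. Stack=[T] ptr=5 lookahead=* remaining=[* id $]
Step 14: shift *. Stack=[T *] ptr=6 lookahead=id remaining=[id $]
Step 15: shift id. Stack=[T * id] ptr=7 lookahead=$ remaining=[$]
Step 16: reduce F->id. Stack=[T * F] ptr=7 lookahead=$ remaining=[$]
Step 17: reduce T->T * F. Stack=[T] ptr=7 lookahead=$ remaining=[$]
Step 18: reduce E->T. Stack=[E] ptr=7 lookahead=$ remaining=[$]
Step 19: accept. Stack=[E] ptr=7 lookahead=$ remaining=[$]

Answer: never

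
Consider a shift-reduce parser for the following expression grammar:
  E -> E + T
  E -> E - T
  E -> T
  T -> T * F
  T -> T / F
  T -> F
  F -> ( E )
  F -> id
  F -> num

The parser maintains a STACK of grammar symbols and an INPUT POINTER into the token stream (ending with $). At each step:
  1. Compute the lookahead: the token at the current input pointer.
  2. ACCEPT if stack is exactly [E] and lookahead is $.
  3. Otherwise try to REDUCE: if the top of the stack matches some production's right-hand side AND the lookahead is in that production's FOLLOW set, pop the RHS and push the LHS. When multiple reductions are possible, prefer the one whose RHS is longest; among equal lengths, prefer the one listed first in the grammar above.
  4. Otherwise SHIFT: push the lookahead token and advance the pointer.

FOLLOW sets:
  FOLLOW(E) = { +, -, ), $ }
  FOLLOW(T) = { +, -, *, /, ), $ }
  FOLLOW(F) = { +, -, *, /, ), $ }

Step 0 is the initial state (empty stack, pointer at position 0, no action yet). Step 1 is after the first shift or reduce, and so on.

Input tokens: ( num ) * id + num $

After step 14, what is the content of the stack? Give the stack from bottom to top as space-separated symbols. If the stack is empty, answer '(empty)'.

Step 1: shift (. Stack=[(] ptr=1 lookahead=num remaining=[num ) * id + num $]
Step 2: shift num. Stack=[( num] ptr=2 lookahead=) remaining=[) * id + num $]
Step 3: reduce F->num. Stack=[( F] ptr=2 lookahead=) remaining=[) * id + num $]
Step 4: reduce T->F. Stack=[( T] ptr=2 lookahead=) remaining=[) * id + num $]
Step 5: reduce E->T. Stack=[( E] ptr=2 lookahead=) remaining=[) * id + num $]
Step 6: shift ). Stack=[( E )] ptr=3 lookahead=* remaining=[* id + num $]
Step 7: reduce F->( E ). Stack=[F] ptr=3 lookahead=* remaining=[* id + num $]
Step 8: reduce T->F. Stack=[T] ptr=3 lookahead=* remaining=[* id + num $]
Step 9: shift *. Stack=[T *] ptr=4 lookahead=id remaining=[id + num $]
Step 10: shift id. Stack=[T * id] ptr=5 lookahead=+ remaining=[+ num $]
Step 11: reduce F->id. Stack=[T * F] ptr=5 lookahead=+ remaining=[+ num $]
Step 12: reduce T->T * F. Stack=[T] ptr=5 lookahead=+ remaining=[+ num $]
Step 13: reduce E->T. Stack=[E] ptr=5 lookahead=+ remaining=[+ num $]
Step 14: shift +. Stack=[E +] ptr=6 lookahead=num remaining=[num $]

Answer: E +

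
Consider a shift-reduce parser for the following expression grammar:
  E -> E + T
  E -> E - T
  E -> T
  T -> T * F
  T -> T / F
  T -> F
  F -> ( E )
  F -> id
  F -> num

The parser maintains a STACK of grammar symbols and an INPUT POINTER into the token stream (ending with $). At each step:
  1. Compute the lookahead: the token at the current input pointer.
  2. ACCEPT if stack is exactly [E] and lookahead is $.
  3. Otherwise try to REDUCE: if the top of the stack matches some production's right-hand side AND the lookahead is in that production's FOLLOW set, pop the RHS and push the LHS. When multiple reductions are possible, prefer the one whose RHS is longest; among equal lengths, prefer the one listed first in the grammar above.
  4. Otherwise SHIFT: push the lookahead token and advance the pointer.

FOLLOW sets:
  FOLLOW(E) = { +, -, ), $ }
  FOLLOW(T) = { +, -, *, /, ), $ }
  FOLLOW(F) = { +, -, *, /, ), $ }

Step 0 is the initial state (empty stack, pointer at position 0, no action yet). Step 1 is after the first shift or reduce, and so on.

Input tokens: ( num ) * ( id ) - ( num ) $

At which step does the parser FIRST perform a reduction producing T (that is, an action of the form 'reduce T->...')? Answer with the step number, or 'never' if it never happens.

Answer: 4

Derivation:
Step 1: shift (. Stack=[(] ptr=1 lookahead=num remaining=[num ) * ( id ) - ( num ) $]
Step 2: shift num. Stack=[( num] ptr=2 lookahead=) remaining=[) * ( id ) - ( num ) $]
Step 3: reduce F->num. Stack=[( F] ptr=2 lookahead=) remaining=[) * ( id ) - ( num ) $]
Step 4: reduce T->F. Stack=[( T] ptr=2 lookahead=) remaining=[) * ( id ) - ( num ) $]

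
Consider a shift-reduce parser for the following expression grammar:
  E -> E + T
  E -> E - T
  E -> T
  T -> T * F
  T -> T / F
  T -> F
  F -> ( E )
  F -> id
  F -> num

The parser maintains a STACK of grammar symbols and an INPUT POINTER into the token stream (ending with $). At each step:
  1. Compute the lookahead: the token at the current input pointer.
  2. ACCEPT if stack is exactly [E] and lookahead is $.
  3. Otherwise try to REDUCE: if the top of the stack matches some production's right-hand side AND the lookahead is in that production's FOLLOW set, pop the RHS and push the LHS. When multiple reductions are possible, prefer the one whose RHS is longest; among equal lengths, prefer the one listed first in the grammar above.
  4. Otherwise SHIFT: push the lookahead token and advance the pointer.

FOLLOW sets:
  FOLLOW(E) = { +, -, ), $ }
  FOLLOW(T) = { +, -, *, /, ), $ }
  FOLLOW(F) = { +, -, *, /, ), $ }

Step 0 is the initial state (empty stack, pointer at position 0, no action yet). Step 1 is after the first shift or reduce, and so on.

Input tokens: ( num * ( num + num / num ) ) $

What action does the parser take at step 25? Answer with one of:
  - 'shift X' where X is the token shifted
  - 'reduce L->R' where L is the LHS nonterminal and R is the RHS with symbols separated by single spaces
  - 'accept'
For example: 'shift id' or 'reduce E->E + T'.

Answer: reduce F->( E )

Derivation:
Step 1: shift (. Stack=[(] ptr=1 lookahead=num remaining=[num * ( num + num / num ) ) $]
Step 2: shift num. Stack=[( num] ptr=2 lookahead=* remaining=[* ( num + num / num ) ) $]
Step 3: reduce F->num. Stack=[( F] ptr=2 lookahead=* remaining=[* ( num + num / num ) ) $]
Step 4: reduce T->F. Stack=[( T] ptr=2 lookahead=* remaining=[* ( num + num / num ) ) $]
Step 5: shift *. Stack=[( T *] ptr=3 lookahead=( remaining=[( num + num / num ) ) $]
Step 6: shift (. Stack=[( T * (] ptr=4 lookahead=num remaining=[num + num / num ) ) $]
Step 7: shift num. Stack=[( T * ( num] ptr=5 lookahead=+ remaining=[+ num / num ) ) $]
Step 8: reduce F->num. Stack=[( T * ( F] ptr=5 lookahead=+ remaining=[+ num / num ) ) $]
Step 9: reduce T->F. Stack=[( T * ( T] ptr=5 lookahead=+ remaining=[+ num / num ) ) $]
Step 10: reduce E->T. Stack=[( T * ( E] ptr=5 lookahead=+ remaining=[+ num / num ) ) $]
Step 11: shift +. Stack=[( T * ( E +] ptr=6 lookahead=num remaining=[num / num ) ) $]
Step 12: shift num. Stack=[( T * ( E + num] ptr=7 lookahead=/ remaining=[/ num ) ) $]
Step 13: reduce F->num. Stack=[( T * ( E + F] ptr=7 lookahead=/ remaining=[/ num ) ) $]
Step 14: reduce T->F. Stack=[( T * ( E + T] ptr=7 lookahead=/ remaining=[/ num ) ) $]
Step 15: shift /. Stack=[( T * ( E + T /] ptr=8 lookahead=num remaining=[num ) ) $]
Step 16: shift num. Stack=[( T * ( E + T / num] ptr=9 lookahead=) remaining=[) ) $]
Step 17: reduce F->num. Stack=[( T * ( E + T / F] ptr=9 lookahead=) remaining=[) ) $]
Step 18: reduce T->T / F. Stack=[( T * ( E + T] ptr=9 lookahead=) remaining=[) ) $]
Step 19: reduce E->E + T. Stack=[( T * ( E] ptr=9 lookahead=) remaining=[) ) $]
Step 20: shift ). Stack=[( T * ( E )] ptr=10 lookahead=) remaining=[) $]
Step 21: reduce F->( E ). Stack=[( T * F] ptr=10 lookahead=) remaining=[) $]
Step 22: reduce T->T * F. Stack=[( T] ptr=10 lookahead=) remaining=[) $]
Step 23: reduce E->T. Stack=[( E] ptr=10 lookahead=) remaining=[) $]
Step 24: shift ). Stack=[( E )] ptr=11 lookahead=$ remaining=[$]
Step 25: reduce F->( E ). Stack=[F] ptr=11 lookahead=$ remaining=[$]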